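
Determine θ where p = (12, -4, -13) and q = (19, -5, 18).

p·q = 12·19 + (-4)·(-5) + (-13)·18 = 228 + 20 - 234 = 14
|p| = √(12² + (-4)² + (-13)²) = √329 ≈ 18.14
|q| = √(19² + (-5)² + 18²) = √710 ≈ 26.65
cos θ = (p·q)/(|p||q|) = 14/(18.14·26.65) ≈ 0.02897
θ = arccos(0.02897) ≈ 88.34°

88.34°


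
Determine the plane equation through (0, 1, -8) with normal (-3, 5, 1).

The plane through P with normal n = (a, b, c) satisfies n·(r - P) = 0,
i.e. ax + by + cz = a·x₀ + b·y₀ + c·z₀.
d = (-3)·0 + 5·1 + 1·(-8)
  = 0 + 5 - 8
  = -3
Equation: -3x + 5y + z = -3

-3x + 5y + z = -3


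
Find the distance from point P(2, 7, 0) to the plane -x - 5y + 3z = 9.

distance = |a·x₀ + b·y₀ + c·z₀ - d| / √(a² + b² + c²)
  = |(-1)·2 + (-5)·7 + 3·0 - 9| / √((-1)² + (-5)² + 3²)
  = |-2 - 35 + 0 - 9| / √(1 + 25 + 9)
  = |-46| / √35
  = 46 / 5.916
  ≈ 7.775

7.775


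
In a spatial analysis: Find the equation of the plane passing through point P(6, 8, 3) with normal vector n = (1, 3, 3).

The plane through P with normal n = (a, b, c) satisfies n·(r - P) = 0,
i.e. ax + by + cz = a·x₀ + b·y₀ + c·z₀.
d = 1·6 + 3·8 + 3·3
  = 6 + 24 + 9
  = 39
Equation: x + 3y + 3z = 39

x + 3y + 3z = 39


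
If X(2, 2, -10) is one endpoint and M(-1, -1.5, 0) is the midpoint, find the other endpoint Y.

Y = 2M - X
  = (2·(-1) - 2, 2·(-1.5) - 2, 2·0 - (-10))
  = (-2 - 2, -3 - 2, 0 + 10)
  = (-4, -5, 10)

(-4, -5, 10)


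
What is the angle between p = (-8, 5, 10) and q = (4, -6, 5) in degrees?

p·q = (-8)·4 + 5·(-6) + 10·5 = -32 - 30 + 50 = -12
|p| = √((-8)² + 5² + 10²) = √189 ≈ 13.75
|q| = √(4² + (-6)² + 5²) = √77 ≈ 8.775
cos θ = (p·q)/(|p||q|) = -12/(13.75·8.775) ≈ -0.09947
θ = arccos(-0.09947) ≈ 95.71°

95.71°


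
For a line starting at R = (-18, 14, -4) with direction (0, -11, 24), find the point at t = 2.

P(t) = R + t·d
  = (-18 + 0·2, 14 + (-11)·2, -4 + 24·2)
  = (-18 + 0, 14 - 22, -4 + 48)
  = (-18, -8, 44)

(-18, -8, 44)


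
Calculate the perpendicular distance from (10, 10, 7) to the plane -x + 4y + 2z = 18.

distance = |a·x₀ + b·y₀ + c·z₀ - d| / √(a² + b² + c²)
  = |(-1)·10 + 4·10 + 2·7 - 18| / √((-1)² + 4² + 2²)
  = |-10 + 40 + 14 - 18| / √(1 + 16 + 4)
  = |26| / √21
  = 26 / 4.583
  ≈ 5.674

5.674


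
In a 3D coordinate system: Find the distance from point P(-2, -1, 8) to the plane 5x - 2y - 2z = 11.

distance = |a·x₀ + b·y₀ + c·z₀ - d| / √(a² + b² + c²)
  = |5·(-2) + (-2)·(-1) + (-2)·8 - 11| / √(5² + (-2)² + (-2)²)
  = |-10 + 2 - 16 - 11| / √(25 + 4 + 4)
  = |-35| / √33
  = 35 / 5.745
  ≈ 6.093

6.093


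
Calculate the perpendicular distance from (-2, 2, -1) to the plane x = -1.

distance = |a·x₀ + b·y₀ + c·z₀ - d| / √(a² + b² + c²)
  = |1·(-2) + 0·2 + 0·(-1) - (-1)| / √(1² + 0² + 0²)
  = |-2 + 0 + 0 + 1| / √(1 + 0 + 0)
  = |-1| / √1
  = 1 / 1
  ≈ 1

1


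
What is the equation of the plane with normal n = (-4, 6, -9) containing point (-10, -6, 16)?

The plane through P with normal n = (a, b, c) satisfies n·(r - P) = 0,
i.e. ax + by + cz = a·x₀ + b·y₀ + c·z₀.
d = (-4)·(-10) + 6·(-6) + (-9)·16
  = 40 - 36 - 144
  = -140
Equation: -4x + 6y - 9z = -140

-4x + 6y - 9z = -140


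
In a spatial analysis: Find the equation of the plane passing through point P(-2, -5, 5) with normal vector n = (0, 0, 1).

The plane through P with normal n = (a, b, c) satisfies n·(r - P) = 0,
i.e. ax + by + cz = a·x₀ + b·y₀ + c·z₀.
d = 0·(-2) + 0·(-5) + 1·5
  = 0 + 0 + 5
  = 5
Equation: z = 5

z = 5


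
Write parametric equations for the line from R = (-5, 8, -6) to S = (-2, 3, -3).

Direction vector d = S - R = (-2 + 5, 3 - 8, -3 + 6) = (3, -5, 3)
Parametric form r = R + t·d:
x = -5 + 3t, y = 8 - 5t, z = -6 + 3t

x = -5 + 3t, y = 8 - 5t, z = -6 + 3t


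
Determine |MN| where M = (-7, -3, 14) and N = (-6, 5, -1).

d = √[(x₂-x₁)² + (y₂-y₁)² + (z₂-z₁)²]
  = √[1² + 8² + (-15)²]
  = √[1 + 64 + 225]
  = √290
  ≈ 17.03

17.03


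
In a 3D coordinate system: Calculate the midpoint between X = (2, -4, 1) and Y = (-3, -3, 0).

M = ((x₁+x₂)/2, (y₁+y₂)/2, (z₁+z₂)/2)
  = ((2 - 3)/2, (-4 - 3)/2, (1 + 0)/2)
  = (-1/2, -7/2, 1/2)
  = (-0.5, -3.5, 0.5)

(-0.5, -3.5, 0.5)


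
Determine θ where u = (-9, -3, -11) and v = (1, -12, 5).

u·v = (-9)·1 + (-3)·(-12) + (-11)·5 = -9 + 36 - 55 = -28
|u| = √((-9)² + (-3)² + (-11)²) = √211 ≈ 14.53
|v| = √(1² + (-12)² + 5²) = √170 ≈ 13.04
cos θ = (u·v)/(|u||v|) = -28/(14.53·13.04) ≈ -0.1478
θ = arccos(-0.1478) ≈ 98.5°

98.5°


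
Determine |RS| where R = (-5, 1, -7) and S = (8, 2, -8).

d = √[(x₂-x₁)² + (y₂-y₁)² + (z₂-z₁)²]
  = √[13² + 1² + (-1)²]
  = √[169 + 1 + 1]
  = √171
  ≈ 13.08

13.08


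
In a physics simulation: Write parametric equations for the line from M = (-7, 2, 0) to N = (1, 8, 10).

Direction vector d = N - M = (1 + 7, 8 - 2, 10 + 0) = (8, 6, 10)
Parametric form r = M + t·d:
x = -7 + 8t, y = 2 + 6t, z = 0 + 10t

x = -7 + 8t, y = 2 + 6t, z = 0 + 10t


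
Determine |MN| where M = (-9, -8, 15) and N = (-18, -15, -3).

d = √[(x₂-x₁)² + (y₂-y₁)² + (z₂-z₁)²]
  = √[(-9)² + (-7)² + (-18)²]
  = √[81 + 49 + 324]
  = √454
  ≈ 21.31

21.31


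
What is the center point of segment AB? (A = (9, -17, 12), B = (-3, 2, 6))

M = ((x₁+x₂)/2, (y₁+y₂)/2, (z₁+z₂)/2)
  = ((9 - 3)/2, (-17 + 2)/2, (12 + 6)/2)
  = (6/2, -15/2, 18/2)
  = (3, -7.5, 9)

(3, -7.5, 9)


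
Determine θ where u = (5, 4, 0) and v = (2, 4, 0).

u·v = 5·2 + 4·4 + 0·0 = 10 + 16 + 0 = 26
|u| = √(5² + 4² + 0²) = √41 ≈ 6.403
|v| = √(2² + 4² + 0²) = √20 ≈ 4.472
cos θ = (u·v)/(|u||v|) = 26/(6.403·4.472) ≈ 0.908
θ = arccos(0.908) ≈ 24.78°

24.78°


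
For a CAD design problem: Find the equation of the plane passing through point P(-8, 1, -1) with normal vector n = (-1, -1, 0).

The plane through P with normal n = (a, b, c) satisfies n·(r - P) = 0,
i.e. ax + by + cz = a·x₀ + b·y₀ + c·z₀.
d = (-1)·(-8) + (-1)·1 + 0·(-1)
  = 8 - 1 + 0
  = 7
Equation: -x - y = 7

-x - y = 7


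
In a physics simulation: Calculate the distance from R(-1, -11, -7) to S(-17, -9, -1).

d = √[(x₂-x₁)² + (y₂-y₁)² + (z₂-z₁)²]
  = √[(-16)² + 2² + 6²]
  = √[256 + 4 + 36]
  = √296
  ≈ 17.2

17.2


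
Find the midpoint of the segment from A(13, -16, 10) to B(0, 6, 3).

M = ((x₁+x₂)/2, (y₁+y₂)/2, (z₁+z₂)/2)
  = ((13 + 0)/2, (-16 + 6)/2, (10 + 3)/2)
  = (13/2, -10/2, 13/2)
  = (6.5, -5, 6.5)

(6.5, -5, 6.5)


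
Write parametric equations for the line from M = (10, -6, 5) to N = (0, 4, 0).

Direction vector d = N - M = (0 - 10, 4 + 6, 0 - 5) = (-10, 10, -5)
Parametric form r = M + t·d:
x = 10 - 10t, y = -6 + 10t, z = 5 - 5t

x = 10 - 10t, y = -6 + 10t, z = 5 - 5t


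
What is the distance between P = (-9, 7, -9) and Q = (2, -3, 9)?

d = √[(x₂-x₁)² + (y₂-y₁)² + (z₂-z₁)²]
  = √[11² + (-10)² + 18²]
  = √[121 + 100 + 324]
  = √545
  ≈ 23.35

23.35


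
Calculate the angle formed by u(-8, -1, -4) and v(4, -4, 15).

u·v = (-8)·4 + (-1)·(-4) + (-4)·15 = -32 + 4 - 60 = -88
|u| = √((-8)² + (-1)² + (-4)²) = √81 ≈ 9
|v| = √(4² + (-4)² + 15²) = √257 ≈ 16.03
cos θ = (u·v)/(|u||v|) = -88/(9·16.03) ≈ -0.6099
θ = arccos(-0.6099) ≈ 127.6°

127.6°


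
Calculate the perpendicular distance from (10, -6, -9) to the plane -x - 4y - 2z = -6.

distance = |a·x₀ + b·y₀ + c·z₀ - d| / √(a² + b² + c²)
  = |(-1)·10 + (-4)·(-6) + (-2)·(-9) - (-6)| / √((-1)² + (-4)² + (-2)²)
  = |-10 + 24 + 18 + 6| / √(1 + 16 + 4)
  = |38| / √21
  = 38 / 4.583
  ≈ 8.292

8.292


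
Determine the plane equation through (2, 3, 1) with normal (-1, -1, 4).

The plane through P with normal n = (a, b, c) satisfies n·(r - P) = 0,
i.e. ax + by + cz = a·x₀ + b·y₀ + c·z₀.
d = (-1)·2 + (-1)·3 + 4·1
  = -2 - 3 + 4
  = -1
Equation: -x - y + 4z = -1

-x - y + 4z = -1


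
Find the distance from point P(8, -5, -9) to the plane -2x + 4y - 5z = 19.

distance = |a·x₀ + b·y₀ + c·z₀ - d| / √(a² + b² + c²)
  = |(-2)·8 + 4·(-5) + (-5)·(-9) - 19| / √((-2)² + 4² + (-5)²)
  = |-16 - 20 + 45 - 19| / √(4 + 16 + 25)
  = |-10| / √45
  = 10 / 6.708
  ≈ 1.491

1.491


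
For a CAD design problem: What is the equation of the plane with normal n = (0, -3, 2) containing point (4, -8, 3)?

The plane through P with normal n = (a, b, c) satisfies n·(r - P) = 0,
i.e. ax + by + cz = a·x₀ + b·y₀ + c·z₀.
d = 0·4 + (-3)·(-8) + 2·3
  = 0 + 24 + 6
  = 30
Equation: -3y + 2z = 30

-3y + 2z = 30


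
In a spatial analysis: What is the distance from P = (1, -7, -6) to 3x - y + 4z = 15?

distance = |a·x₀ + b·y₀ + c·z₀ - d| / √(a² + b² + c²)
  = |3·1 + (-1)·(-7) + 4·(-6) - 15| / √(3² + (-1)² + 4²)
  = |3 + 7 - 24 - 15| / √(9 + 1 + 16)
  = |-29| / √26
  = 29 / 5.099
  ≈ 5.687

5.687


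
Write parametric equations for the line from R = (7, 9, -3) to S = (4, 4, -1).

Direction vector d = S - R = (4 - 7, 4 - 9, -1 + 3) = (-3, -5, 2)
Parametric form r = R + t·d:
x = 7 - 3t, y = 9 - 5t, z = -3 + 2t

x = 7 - 3t, y = 9 - 5t, z = -3 + 2t


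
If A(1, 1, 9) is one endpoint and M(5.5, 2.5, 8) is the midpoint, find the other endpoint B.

B = 2M - A
  = (2·5.5 - 1, 2·2.5 - 1, 2·8 - 9)
  = (11 - 1, 5 - 1, 16 - 9)
  = (10, 4, 7)

(10, 4, 7)


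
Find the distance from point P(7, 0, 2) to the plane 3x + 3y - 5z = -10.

distance = |a·x₀ + b·y₀ + c·z₀ - d| / √(a² + b² + c²)
  = |3·7 + 3·0 + (-5)·2 - (-10)| / √(3² + 3² + (-5)²)
  = |21 + 0 - 10 + 10| / √(9 + 9 + 25)
  = |21| / √43
  = 21 / 6.557
  ≈ 3.202

3.202


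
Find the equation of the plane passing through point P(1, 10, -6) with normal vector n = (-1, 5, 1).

The plane through P with normal n = (a, b, c) satisfies n·(r - P) = 0,
i.e. ax + by + cz = a·x₀ + b·y₀ + c·z₀.
d = (-1)·1 + 5·10 + 1·(-6)
  = -1 + 50 - 6
  = 43
Equation: -x + 5y + z = 43

-x + 5y + z = 43


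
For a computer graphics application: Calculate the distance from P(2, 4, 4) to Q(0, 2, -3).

d = √[(x₂-x₁)² + (y₂-y₁)² + (z₂-z₁)²]
  = √[(-2)² + (-2)² + (-7)²]
  = √[4 + 4 + 49]
  = √57
  ≈ 7.55

7.55


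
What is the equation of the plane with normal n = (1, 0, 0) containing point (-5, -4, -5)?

The plane through P with normal n = (a, b, c) satisfies n·(r - P) = 0,
i.e. ax + by + cz = a·x₀ + b·y₀ + c·z₀.
d = 1·(-5) + 0·(-4) + 0·(-5)
  = -5 + 0 + 0
  = -5
Equation: x = -5

x = -5


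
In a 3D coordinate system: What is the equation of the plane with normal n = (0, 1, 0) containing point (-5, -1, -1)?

The plane through P with normal n = (a, b, c) satisfies n·(r - P) = 0,
i.e. ax + by + cz = a·x₀ + b·y₀ + c·z₀.
d = 0·(-5) + 1·(-1) + 0·(-1)
  = 0 - 1 + 0
  = -1
Equation: y = -1

y = -1


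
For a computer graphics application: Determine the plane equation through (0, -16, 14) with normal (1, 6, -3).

The plane through P with normal n = (a, b, c) satisfies n·(r - P) = 0,
i.e. ax + by + cz = a·x₀ + b·y₀ + c·z₀.
d = 1·0 + 6·(-16) + (-3)·14
  = 0 - 96 - 42
  = -138
Equation: x + 6y - 3z = -138

x + 6y - 3z = -138


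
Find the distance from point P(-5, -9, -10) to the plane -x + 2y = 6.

distance = |a·x₀ + b·y₀ + c·z₀ - d| / √(a² + b² + c²)
  = |(-1)·(-5) + 2·(-9) + 0·(-10) - 6| / √((-1)² + 2² + 0²)
  = |5 - 18 + 0 - 6| / √(1 + 4 + 0)
  = |-19| / √5
  = 19 / 2.236
  ≈ 8.497

8.497


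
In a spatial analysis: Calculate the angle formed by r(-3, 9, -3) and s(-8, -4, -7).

r·s = (-3)·(-8) + 9·(-4) + (-3)·(-7) = 24 - 36 + 21 = 9
|r| = √((-3)² + 9² + (-3)²) = √99 ≈ 9.95
|s| = √((-8)² + (-4)² + (-7)²) = √129 ≈ 11.36
cos θ = (r·s)/(|r||s|) = 9/(9.95·11.36) ≈ 0.07964
θ = arccos(0.07964) ≈ 85.43°

85.43°


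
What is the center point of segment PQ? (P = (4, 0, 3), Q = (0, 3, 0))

M = ((x₁+x₂)/2, (y₁+y₂)/2, (z₁+z₂)/2)
  = ((4 + 0)/2, (0 + 3)/2, (3 + 0)/2)
  = (4/2, 3/2, 3/2)
  = (2, 1.5, 1.5)

(2, 1.5, 1.5)


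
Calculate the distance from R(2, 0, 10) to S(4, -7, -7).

d = √[(x₂-x₁)² + (y₂-y₁)² + (z₂-z₁)²]
  = √[2² + (-7)² + (-17)²]
  = √[4 + 49 + 289]
  = √342
  ≈ 18.49

18.49


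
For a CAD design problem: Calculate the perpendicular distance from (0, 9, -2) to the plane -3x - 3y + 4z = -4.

distance = |a·x₀ + b·y₀ + c·z₀ - d| / √(a² + b² + c²)
  = |(-3)·0 + (-3)·9 + 4·(-2) - (-4)| / √((-3)² + (-3)² + 4²)
  = |0 - 27 - 8 + 4| / √(9 + 9 + 16)
  = |-31| / √34
  = 31 / 5.831
  ≈ 5.316

5.316


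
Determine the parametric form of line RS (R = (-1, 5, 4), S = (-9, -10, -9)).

Direction vector d = S - R = (-9 + 1, -10 - 5, -9 - 4) = (-8, -15, -13)
Parametric form r = R + t·d:
x = -1 - 8t, y = 5 - 15t, z = 4 - 13t

x = -1 - 8t, y = 5 - 15t, z = 4 - 13t


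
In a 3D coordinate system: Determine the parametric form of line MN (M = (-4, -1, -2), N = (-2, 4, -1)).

Direction vector d = N - M = (-2 + 4, 4 + 1, -1 + 2) = (2, 5, 1)
Parametric form r = M + t·d:
x = -4 + 2t, y = -1 + 5t, z = -2 + t

x = -4 + 2t, y = -1 + 5t, z = -2 + t


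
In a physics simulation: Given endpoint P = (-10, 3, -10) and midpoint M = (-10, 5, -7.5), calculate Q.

Q = 2M - P
  = (2·(-10) - (-10), 2·5 - 3, 2·(-7.5) - (-10))
  = (-20 + 10, 10 - 3, -15 + 10)
  = (-10, 7, -5)

(-10, 7, -5)


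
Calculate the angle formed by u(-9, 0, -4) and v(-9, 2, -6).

u·v = (-9)·(-9) + 0·2 + (-4)·(-6) = 81 + 0 + 24 = 105
|u| = √((-9)² + 0² + (-4)²) = √97 ≈ 9.849
|v| = √((-9)² + 2² + (-6)²) = √121 ≈ 11
cos θ = (u·v)/(|u||v|) = 105/(9.849·11) ≈ 0.9692
θ = arccos(0.9692) ≈ 14.26°

14.26°


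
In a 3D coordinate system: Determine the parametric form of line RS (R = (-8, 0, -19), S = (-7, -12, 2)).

Direction vector d = S - R = (-7 + 8, -12 + 0, 2 + 19) = (1, -12, 21)
Parametric form r = R + t·d:
x = -8 + t, y = 0 - 12t, z = -19 + 21t

x = -8 + t, y = 0 - 12t, z = -19 + 21t


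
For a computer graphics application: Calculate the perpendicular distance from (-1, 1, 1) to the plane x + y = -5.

distance = |a·x₀ + b·y₀ + c·z₀ - d| / √(a² + b² + c²)
  = |1·(-1) + 1·1 + 0·1 - (-5)| / √(1² + 1² + 0²)
  = |-1 + 1 + 0 + 5| / √(1 + 1 + 0)
  = |5| / √2
  = 5 / 1.414
  ≈ 3.536

3.536


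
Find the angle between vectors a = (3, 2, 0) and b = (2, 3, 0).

a·b = 3·2 + 2·3 + 0·0 = 6 + 6 + 0 = 12
|a| = √(3² + 2² + 0²) = √13 ≈ 3.606
|b| = √(2² + 3² + 0²) = √13 ≈ 3.606
cos θ = (a·b)/(|a||b|) = 12/(3.606·3.606) ≈ 0.9231
θ = arccos(0.9231) ≈ 22.62°

22.62°


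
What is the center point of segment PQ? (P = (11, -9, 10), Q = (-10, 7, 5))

M = ((x₁+x₂)/2, (y₁+y₂)/2, (z₁+z₂)/2)
  = ((11 - 10)/2, (-9 + 7)/2, (10 + 5)/2)
  = (1/2, -2/2, 15/2)
  = (0.5, -1, 7.5)

(0.5, -1, 7.5)


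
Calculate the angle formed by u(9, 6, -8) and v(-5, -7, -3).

u·v = 9·(-5) + 6·(-7) + (-8)·(-3) = -45 - 42 + 24 = -63
|u| = √(9² + 6² + (-8)²) = √181 ≈ 13.45
|v| = √((-5)² + (-7)² + (-3)²) = √83 ≈ 9.11
cos θ = (u·v)/(|u||v|) = -63/(13.45·9.11) ≈ -0.514
θ = arccos(-0.514) ≈ 120.9°

120.9°


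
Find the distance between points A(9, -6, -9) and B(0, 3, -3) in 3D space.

d = √[(x₂-x₁)² + (y₂-y₁)² + (z₂-z₁)²]
  = √[(-9)² + 9² + 6²]
  = √[81 + 81 + 36]
  = √198
  ≈ 14.07

14.07


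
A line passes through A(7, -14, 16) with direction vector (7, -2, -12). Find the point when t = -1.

P(t) = A + t·d
  = (7 + 7·(-1), -14 + (-2)·(-1), 16 + (-12)·(-1))
  = (7 - 7, -14 + 2, 16 + 12)
  = (0, -12, 28)

(0, -12, 28)


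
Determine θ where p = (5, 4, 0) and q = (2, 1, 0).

p·q = 5·2 + 4·1 + 0·0 = 10 + 4 + 0 = 14
|p| = √(5² + 4² + 0²) = √41 ≈ 6.403
|q| = √(2² + 1² + 0²) = √5 ≈ 2.236
cos θ = (p·q)/(|p||q|) = 14/(6.403·2.236) ≈ 0.9778
θ = arccos(0.9778) ≈ 12.09°

12.09°


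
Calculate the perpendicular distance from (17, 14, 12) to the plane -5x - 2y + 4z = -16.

distance = |a·x₀ + b·y₀ + c·z₀ - d| / √(a² + b² + c²)
  = |(-5)·17 + (-2)·14 + 4·12 - (-16)| / √((-5)² + (-2)² + 4²)
  = |-85 - 28 + 48 + 16| / √(25 + 4 + 16)
  = |-49| / √45
  = 49 / 6.708
  ≈ 7.304

7.304


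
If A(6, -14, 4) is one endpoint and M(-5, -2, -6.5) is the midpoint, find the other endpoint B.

B = 2M - A
  = (2·(-5) - 6, 2·(-2) - (-14), 2·(-6.5) - 4)
  = (-10 - 6, -4 + 14, -13 - 4)
  = (-16, 10, -17)

(-16, 10, -17)


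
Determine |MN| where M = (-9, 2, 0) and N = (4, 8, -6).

d = √[(x₂-x₁)² + (y₂-y₁)² + (z₂-z₁)²]
  = √[13² + 6² + (-6)²]
  = √[169 + 36 + 36]
  = √241
  ≈ 15.52

15.52


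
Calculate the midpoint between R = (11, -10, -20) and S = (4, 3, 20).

M = ((x₁+x₂)/2, (y₁+y₂)/2, (z₁+z₂)/2)
  = ((11 + 4)/2, (-10 + 3)/2, (-20 + 20)/2)
  = (15/2, -7/2, 0/2)
  = (7.5, -3.5, 0)

(7.5, -3.5, 0)


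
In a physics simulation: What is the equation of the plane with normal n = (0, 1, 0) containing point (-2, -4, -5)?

The plane through P with normal n = (a, b, c) satisfies n·(r - P) = 0,
i.e. ax + by + cz = a·x₀ + b·y₀ + c·z₀.
d = 0·(-2) + 1·(-4) + 0·(-5)
  = 0 - 4 + 0
  = -4
Equation: y = -4

y = -4


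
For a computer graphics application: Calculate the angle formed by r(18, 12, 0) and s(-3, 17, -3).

r·s = 18·(-3) + 12·17 + 0·(-3) = -54 + 204 + 0 = 150
|r| = √(18² + 12² + 0²) = √468 ≈ 21.63
|s| = √((-3)² + 17² + (-3)²) = √307 ≈ 17.52
cos θ = (r·s)/(|r||s|) = 150/(21.63·17.52) ≈ 0.3957
θ = arccos(0.3957) ≈ 66.69°

66.69°


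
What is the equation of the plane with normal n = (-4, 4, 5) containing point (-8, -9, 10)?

The plane through P with normal n = (a, b, c) satisfies n·(r - P) = 0,
i.e. ax + by + cz = a·x₀ + b·y₀ + c·z₀.
d = (-4)·(-8) + 4·(-9) + 5·10
  = 32 - 36 + 50
  = 46
Equation: -4x + 4y + 5z = 46

-4x + 4y + 5z = 46


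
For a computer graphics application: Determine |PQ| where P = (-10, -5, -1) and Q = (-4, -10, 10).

d = √[(x₂-x₁)² + (y₂-y₁)² + (z₂-z₁)²]
  = √[6² + (-5)² + 11²]
  = √[36 + 25 + 121]
  = √182
  ≈ 13.49

13.49


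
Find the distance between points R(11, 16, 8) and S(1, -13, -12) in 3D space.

d = √[(x₂-x₁)² + (y₂-y₁)² + (z₂-z₁)²]
  = √[(-10)² + (-29)² + (-20)²]
  = √[100 + 841 + 400]
  = √1341
  ≈ 36.62

36.62


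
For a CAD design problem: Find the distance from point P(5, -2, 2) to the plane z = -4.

distance = |a·x₀ + b·y₀ + c·z₀ - d| / √(a² + b² + c²)
  = |0·5 + 0·(-2) + 1·2 - (-4)| / √(0² + 0² + 1²)
  = |0 + 0 + 2 + 4| / √(0 + 0 + 1)
  = |6| / √1
  = 6 / 1
  ≈ 6

6


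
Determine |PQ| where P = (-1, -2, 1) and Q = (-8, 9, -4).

d = √[(x₂-x₁)² + (y₂-y₁)² + (z₂-z₁)²]
  = √[(-7)² + 11² + (-5)²]
  = √[49 + 121 + 25]
  = √195
  ≈ 13.96

13.96


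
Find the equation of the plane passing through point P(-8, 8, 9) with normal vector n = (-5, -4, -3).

The plane through P with normal n = (a, b, c) satisfies n·(r - P) = 0,
i.e. ax + by + cz = a·x₀ + b·y₀ + c·z₀.
d = (-5)·(-8) + (-4)·8 + (-3)·9
  = 40 - 32 - 27
  = -19
Equation: -5x - 4y - 3z = -19

-5x - 4y - 3z = -19


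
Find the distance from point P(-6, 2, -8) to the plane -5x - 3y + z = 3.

distance = |a·x₀ + b·y₀ + c·z₀ - d| / √(a² + b² + c²)
  = |(-5)·(-6) + (-3)·2 + 1·(-8) - 3| / √((-5)² + (-3)² + 1²)
  = |30 - 6 - 8 - 3| / √(25 + 9 + 1)
  = |13| / √35
  = 13 / 5.916
  ≈ 2.197

2.197


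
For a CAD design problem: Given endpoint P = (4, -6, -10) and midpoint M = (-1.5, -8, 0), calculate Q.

Q = 2M - P
  = (2·(-1.5) - 4, 2·(-8) - (-6), 2·0 - (-10))
  = (-3 - 4, -16 + 6, 0 + 10)
  = (-7, -10, 10)

(-7, -10, 10)


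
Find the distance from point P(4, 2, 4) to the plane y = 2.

distance = |a·x₀ + b·y₀ + c·z₀ - d| / √(a² + b² + c²)
  = |0·4 + 1·2 + 0·4 - 2| / √(0² + 1² + 0²)
  = |0 + 2 + 0 - 2| / √(0 + 1 + 0)
  = |0| / √1
  = 0 / 1
  ≈ 0

0


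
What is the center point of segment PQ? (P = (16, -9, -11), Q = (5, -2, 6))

M = ((x₁+x₂)/2, (y₁+y₂)/2, (z₁+z₂)/2)
  = ((16 + 5)/2, (-9 - 2)/2, (-11 + 6)/2)
  = (21/2, -11/2, -5/2)
  = (10.5, -5.5, -2.5)

(10.5, -5.5, -2.5)


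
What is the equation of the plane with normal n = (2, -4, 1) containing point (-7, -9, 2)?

The plane through P with normal n = (a, b, c) satisfies n·(r - P) = 0,
i.e. ax + by + cz = a·x₀ + b·y₀ + c·z₀.
d = 2·(-7) + (-4)·(-9) + 1·2
  = -14 + 36 + 2
  = 24
Equation: 2x - 4y + z = 24

2x - 4y + z = 24


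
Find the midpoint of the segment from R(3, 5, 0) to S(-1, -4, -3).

M = ((x₁+x₂)/2, (y₁+y₂)/2, (z₁+z₂)/2)
  = ((3 - 1)/2, (5 - 4)/2, (0 - 3)/2)
  = (2/2, 1/2, -3/2)
  = (1, 0.5, -1.5)

(1, 0.5, -1.5)


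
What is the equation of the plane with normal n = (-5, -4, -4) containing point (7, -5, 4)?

The plane through P with normal n = (a, b, c) satisfies n·(r - P) = 0,
i.e. ax + by + cz = a·x₀ + b·y₀ + c·z₀.
d = (-5)·7 + (-4)·(-5) + (-4)·4
  = -35 + 20 - 16
  = -31
Equation: -5x - 4y - 4z = -31

-5x - 4y - 4z = -31


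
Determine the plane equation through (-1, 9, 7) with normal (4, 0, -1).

The plane through P with normal n = (a, b, c) satisfies n·(r - P) = 0,
i.e. ax + by + cz = a·x₀ + b·y₀ + c·z₀.
d = 4·(-1) + 0·9 + (-1)·7
  = -4 + 0 - 7
  = -11
Equation: 4x - z = -11

4x - z = -11


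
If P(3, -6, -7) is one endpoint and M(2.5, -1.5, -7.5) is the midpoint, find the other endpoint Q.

Q = 2M - P
  = (2·2.5 - 3, 2·(-1.5) - (-6), 2·(-7.5) - (-7))
  = (5 - 3, -3 + 6, -15 + 7)
  = (2, 3, -8)

(2, 3, -8)


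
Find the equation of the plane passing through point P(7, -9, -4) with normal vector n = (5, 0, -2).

The plane through P with normal n = (a, b, c) satisfies n·(r - P) = 0,
i.e. ax + by + cz = a·x₀ + b·y₀ + c·z₀.
d = 5·7 + 0·(-9) + (-2)·(-4)
  = 35 + 0 + 8
  = 43
Equation: 5x - 2z = 43

5x - 2z = 43


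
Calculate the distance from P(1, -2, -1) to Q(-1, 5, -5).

d = √[(x₂-x₁)² + (y₂-y₁)² + (z₂-z₁)²]
  = √[(-2)² + 7² + (-4)²]
  = √[4 + 49 + 16]
  = √69
  ≈ 8.307

8.307


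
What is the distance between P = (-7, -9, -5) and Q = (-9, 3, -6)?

d = √[(x₂-x₁)² + (y₂-y₁)² + (z₂-z₁)²]
  = √[(-2)² + 12² + (-1)²]
  = √[4 + 144 + 1]
  = √149
  ≈ 12.21

12.21


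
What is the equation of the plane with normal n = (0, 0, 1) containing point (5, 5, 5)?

The plane through P with normal n = (a, b, c) satisfies n·(r - P) = 0,
i.e. ax + by + cz = a·x₀ + b·y₀ + c·z₀.
d = 0·5 + 0·5 + 1·5
  = 0 + 0 + 5
  = 5
Equation: z = 5

z = 5


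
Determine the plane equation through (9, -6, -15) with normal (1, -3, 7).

The plane through P with normal n = (a, b, c) satisfies n·(r - P) = 0,
i.e. ax + by + cz = a·x₀ + b·y₀ + c·z₀.
d = 1·9 + (-3)·(-6) + 7·(-15)
  = 9 + 18 - 105
  = -78
Equation: x - 3y + 7z = -78

x - 3y + 7z = -78


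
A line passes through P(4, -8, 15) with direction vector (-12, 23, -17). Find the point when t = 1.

P(t) = P + t·d
  = (4 + (-12)·1, -8 + 23·1, 15 + (-17)·1)
  = (4 - 12, -8 + 23, 15 - 17)
  = (-8, 15, -2)

(-8, 15, -2)


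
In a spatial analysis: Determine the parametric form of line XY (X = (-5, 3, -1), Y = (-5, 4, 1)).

Direction vector d = Y - X = (-5 + 5, 4 - 3, 1 + 1) = (0, 1, 2)
Parametric form r = X + t·d:
x = -5, y = 3 + t, z = -1 + 2t

x = -5, y = 3 + t, z = -1 + 2t


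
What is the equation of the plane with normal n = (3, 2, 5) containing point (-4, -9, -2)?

The plane through P with normal n = (a, b, c) satisfies n·(r - P) = 0,
i.e. ax + by + cz = a·x₀ + b·y₀ + c·z₀.
d = 3·(-4) + 2·(-9) + 5·(-2)
  = -12 - 18 - 10
  = -40
Equation: 3x + 2y + 5z = -40

3x + 2y + 5z = -40


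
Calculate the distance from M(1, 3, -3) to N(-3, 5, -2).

d = √[(x₂-x₁)² + (y₂-y₁)² + (z₂-z₁)²]
  = √[(-4)² + 2² + 1²]
  = √[16 + 4 + 1]
  = √21
  ≈ 4.583

4.583


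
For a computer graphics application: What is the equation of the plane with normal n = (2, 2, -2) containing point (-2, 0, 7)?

The plane through P with normal n = (a, b, c) satisfies n·(r - P) = 0,
i.e. ax + by + cz = a·x₀ + b·y₀ + c·z₀.
d = 2·(-2) + 2·0 + (-2)·7
  = -4 + 0 - 14
  = -18
Equation: 2x + 2y - 2z = -18

2x + 2y - 2z = -18


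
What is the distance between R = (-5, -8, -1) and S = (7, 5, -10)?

d = √[(x₂-x₁)² + (y₂-y₁)² + (z₂-z₁)²]
  = √[12² + 13² + (-9)²]
  = √[144 + 169 + 81]
  = √394
  ≈ 19.85

19.85


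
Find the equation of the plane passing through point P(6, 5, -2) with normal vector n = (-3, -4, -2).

The plane through P with normal n = (a, b, c) satisfies n·(r - P) = 0,
i.e. ax + by + cz = a·x₀ + b·y₀ + c·z₀.
d = (-3)·6 + (-4)·5 + (-2)·(-2)
  = -18 - 20 + 4
  = -34
Equation: -3x - 4y - 2z = -34

-3x - 4y - 2z = -34


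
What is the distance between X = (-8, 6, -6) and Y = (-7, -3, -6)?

d = √[(x₂-x₁)² + (y₂-y₁)² + (z₂-z₁)²]
  = √[1² + (-9)² + 0²]
  = √[1 + 81 + 0]
  = √82
  ≈ 9.055

9.055


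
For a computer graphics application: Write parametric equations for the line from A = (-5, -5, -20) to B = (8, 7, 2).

Direction vector d = B - A = (8 + 5, 7 + 5, 2 + 20) = (13, 12, 22)
Parametric form r = A + t·d:
x = -5 + 13t, y = -5 + 12t, z = -20 + 22t

x = -5 + 13t, y = -5 + 12t, z = -20 + 22t


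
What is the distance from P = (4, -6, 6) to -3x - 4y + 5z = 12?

distance = |a·x₀ + b·y₀ + c·z₀ - d| / √(a² + b² + c²)
  = |(-3)·4 + (-4)·(-6) + 5·6 - 12| / √((-3)² + (-4)² + 5²)
  = |-12 + 24 + 30 - 12| / √(9 + 16 + 25)
  = |30| / √50
  = 30 / 7.071
  ≈ 4.243

4.243


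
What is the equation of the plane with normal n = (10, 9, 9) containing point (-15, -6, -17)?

The plane through P with normal n = (a, b, c) satisfies n·(r - P) = 0,
i.e. ax + by + cz = a·x₀ + b·y₀ + c·z₀.
d = 10·(-15) + 9·(-6) + 9·(-17)
  = -150 - 54 - 153
  = -357
Equation: 10x + 9y + 9z = -357

10x + 9y + 9z = -357


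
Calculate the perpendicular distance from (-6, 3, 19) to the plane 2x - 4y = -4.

distance = |a·x₀ + b·y₀ + c·z₀ - d| / √(a² + b² + c²)
  = |2·(-6) + (-4)·3 + 0·19 - (-4)| / √(2² + (-4)² + 0²)
  = |-12 - 12 + 0 + 4| / √(4 + 16 + 0)
  = |-20| / √20
  = 20 / 4.472
  ≈ 4.472

4.472


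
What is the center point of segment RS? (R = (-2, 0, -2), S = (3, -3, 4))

M = ((x₁+x₂)/2, (y₁+y₂)/2, (z₁+z₂)/2)
  = ((-2 + 3)/2, (0 - 3)/2, (-2 + 4)/2)
  = (1/2, -3/2, 2/2)
  = (0.5, -1.5, 1)

(0.5, -1.5, 1)


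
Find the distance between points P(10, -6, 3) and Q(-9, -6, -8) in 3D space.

d = √[(x₂-x₁)² + (y₂-y₁)² + (z₂-z₁)²]
  = √[(-19)² + 0² + (-11)²]
  = √[361 + 0 + 121]
  = √482
  ≈ 21.95

21.95


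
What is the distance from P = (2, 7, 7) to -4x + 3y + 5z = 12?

distance = |a·x₀ + b·y₀ + c·z₀ - d| / √(a² + b² + c²)
  = |(-4)·2 + 3·7 + 5·7 - 12| / √((-4)² + 3² + 5²)
  = |-8 + 21 + 35 - 12| / √(16 + 9 + 25)
  = |36| / √50
  = 36 / 7.071
  ≈ 5.091

5.091


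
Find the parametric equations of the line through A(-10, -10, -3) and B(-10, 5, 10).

Direction vector d = B - A = (-10 + 10, 5 + 10, 10 + 3) = (0, 15, 13)
Parametric form r = A + t·d:
x = -10, y = -10 + 15t, z = -3 + 13t

x = -10, y = -10 + 15t, z = -3 + 13t


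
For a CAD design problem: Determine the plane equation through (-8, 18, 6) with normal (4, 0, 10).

The plane through P with normal n = (a, b, c) satisfies n·(r - P) = 0,
i.e. ax + by + cz = a·x₀ + b·y₀ + c·z₀.
d = 4·(-8) + 0·18 + 10·6
  = -32 + 0 + 60
  = 28
Equation: 4x + 10z = 28

4x + 10z = 28


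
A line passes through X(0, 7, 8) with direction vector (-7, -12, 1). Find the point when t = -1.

P(t) = X + t·d
  = (0 + (-7)·(-1), 7 + (-12)·(-1), 8 + 1·(-1))
  = (0 + 7, 7 + 12, 8 - 1)
  = (7, 19, 7)

(7, 19, 7)


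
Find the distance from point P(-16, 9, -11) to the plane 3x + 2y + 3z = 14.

distance = |a·x₀ + b·y₀ + c·z₀ - d| / √(a² + b² + c²)
  = |3·(-16) + 2·9 + 3·(-11) - 14| / √(3² + 2² + 3²)
  = |-48 + 18 - 33 - 14| / √(9 + 4 + 9)
  = |-77| / √22
  = 77 / 4.69
  ≈ 16.42

16.42


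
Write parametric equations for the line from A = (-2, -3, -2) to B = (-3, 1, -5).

Direction vector d = B - A = (-3 + 2, 1 + 3, -5 + 2) = (-1, 4, -3)
Parametric form r = A + t·d:
x = -2 - t, y = -3 + 4t, z = -2 - 3t

x = -2 - t, y = -3 + 4t, z = -2 - 3t


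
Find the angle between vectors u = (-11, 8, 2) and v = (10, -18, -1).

u·v = (-11)·10 + 8·(-18) + 2·(-1) = -110 - 144 - 2 = -256
|u| = √((-11)² + 8² + 2²) = √189 ≈ 13.75
|v| = √(10² + (-18)² + (-1)²) = √425 ≈ 20.62
cos θ = (u·v)/(|u||v|) = -256/(13.75·20.62) ≈ -0.9033
θ = arccos(-0.9033) ≈ 154.6°

154.6°


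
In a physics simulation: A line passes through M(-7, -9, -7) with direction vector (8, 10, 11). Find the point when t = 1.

P(t) = M + t·d
  = (-7 + 8·1, -9 + 10·1, -7 + 11·1)
  = (-7 + 8, -9 + 10, -7 + 11)
  = (1, 1, 4)

(1, 1, 4)


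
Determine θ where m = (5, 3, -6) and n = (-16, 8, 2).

m·n = 5·(-16) + 3·8 + (-6)·2 = -80 + 24 - 12 = -68
|m| = √(5² + 3² + (-6)²) = √70 ≈ 8.367
|n| = √((-16)² + 8² + 2²) = √324 ≈ 18
cos θ = (m·n)/(|m||n|) = -68/(8.367·18) ≈ -0.4515
θ = arccos(-0.4515) ≈ 116.8°

116.8°


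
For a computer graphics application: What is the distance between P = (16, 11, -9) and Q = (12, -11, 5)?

d = √[(x₂-x₁)² + (y₂-y₁)² + (z₂-z₁)²]
  = √[(-4)² + (-22)² + 14²]
  = √[16 + 484 + 196]
  = √696
  ≈ 26.38

26.38


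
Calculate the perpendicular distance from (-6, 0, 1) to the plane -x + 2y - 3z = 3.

distance = |a·x₀ + b·y₀ + c·z₀ - d| / √(a² + b² + c²)
  = |(-1)·(-6) + 2·0 + (-3)·1 - 3| / √((-1)² + 2² + (-3)²)
  = |6 + 0 - 3 - 3| / √(1 + 4 + 9)
  = |0| / √14
  = 0 / 3.742
  ≈ 0

0


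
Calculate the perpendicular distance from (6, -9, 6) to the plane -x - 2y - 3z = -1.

distance = |a·x₀ + b·y₀ + c·z₀ - d| / √(a² + b² + c²)
  = |(-1)·6 + (-2)·(-9) + (-3)·6 - (-1)| / √((-1)² + (-2)² + (-3)²)
  = |-6 + 18 - 18 + 1| / √(1 + 4 + 9)
  = |-5| / √14
  = 5 / 3.742
  ≈ 1.336

1.336


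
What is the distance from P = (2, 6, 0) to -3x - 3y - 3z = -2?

distance = |a·x₀ + b·y₀ + c·z₀ - d| / √(a² + b² + c²)
  = |(-3)·2 + (-3)·6 + (-3)·0 - (-2)| / √((-3)² + (-3)² + (-3)²)
  = |-6 - 18 + 0 + 2| / √(9 + 9 + 9)
  = |-22| / √27
  = 22 / 5.196
  ≈ 4.234

4.234


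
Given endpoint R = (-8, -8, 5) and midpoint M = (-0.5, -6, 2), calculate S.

S = 2M - R
  = (2·(-0.5) - (-8), 2·(-6) - (-8), 2·2 - 5)
  = (-1 + 8, -12 + 8, 4 - 5)
  = (7, -4, -1)

(7, -4, -1)


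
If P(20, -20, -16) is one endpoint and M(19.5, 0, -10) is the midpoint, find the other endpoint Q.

Q = 2M - P
  = (2·19.5 - 20, 2·0 - (-20), 2·(-10) - (-16))
  = (39 - 20, 0 + 20, -20 + 16)
  = (19, 20, -4)

(19, 20, -4)


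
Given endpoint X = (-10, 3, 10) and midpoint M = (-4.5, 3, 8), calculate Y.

Y = 2M - X
  = (2·(-4.5) - (-10), 2·3 - 3, 2·8 - 10)
  = (-9 + 10, 6 - 3, 16 - 10)
  = (1, 3, 6)

(1, 3, 6)


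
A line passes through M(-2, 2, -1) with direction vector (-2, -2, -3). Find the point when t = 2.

P(t) = M + t·d
  = (-2 + (-2)·2, 2 + (-2)·2, -1 + (-3)·2)
  = (-2 - 4, 2 - 4, -1 - 6)
  = (-6, -2, -7)

(-6, -2, -7)


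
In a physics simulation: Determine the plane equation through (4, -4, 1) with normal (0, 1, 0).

The plane through P with normal n = (a, b, c) satisfies n·(r - P) = 0,
i.e. ax + by + cz = a·x₀ + b·y₀ + c·z₀.
d = 0·4 + 1·(-4) + 0·1
  = 0 - 4 + 0
  = -4
Equation: y = -4

y = -4


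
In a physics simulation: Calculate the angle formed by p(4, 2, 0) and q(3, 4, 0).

p·q = 4·3 + 2·4 + 0·0 = 12 + 8 + 0 = 20
|p| = √(4² + 2² + 0²) = √20 ≈ 4.472
|q| = √(3² + 4² + 0²) = √25 ≈ 5
cos θ = (p·q)/(|p||q|) = 20/(4.472·5) ≈ 0.8944
θ = arccos(0.8944) ≈ 26.57°

26.57°


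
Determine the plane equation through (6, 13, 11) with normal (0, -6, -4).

The plane through P with normal n = (a, b, c) satisfies n·(r - P) = 0,
i.e. ax + by + cz = a·x₀ + b·y₀ + c·z₀.
d = 0·6 + (-6)·13 + (-4)·11
  = 0 - 78 - 44
  = -122
Equation: -6y - 4z = -122

-6y - 4z = -122


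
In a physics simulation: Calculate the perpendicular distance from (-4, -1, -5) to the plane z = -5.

distance = |a·x₀ + b·y₀ + c·z₀ - d| / √(a² + b² + c²)
  = |0·(-4) + 0·(-1) + 1·(-5) - (-5)| / √(0² + 0² + 1²)
  = |0 + 0 - 5 + 5| / √(0 + 0 + 1)
  = |0| / √1
  = 0 / 1
  ≈ 0

0


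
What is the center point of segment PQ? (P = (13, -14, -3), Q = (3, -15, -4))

M = ((x₁+x₂)/2, (y₁+y₂)/2, (z₁+z₂)/2)
  = ((13 + 3)/2, (-14 - 15)/2, (-3 - 4)/2)
  = (16/2, -29/2, -7/2)
  = (8, -14.5, -3.5)

(8, -14.5, -3.5)


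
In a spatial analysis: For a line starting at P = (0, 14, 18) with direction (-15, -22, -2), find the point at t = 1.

P(t) = P + t·d
  = (0 + (-15)·1, 14 + (-22)·1, 18 + (-2)·1)
  = (0 - 15, 14 - 22, 18 - 2)
  = (-15, -8, 16)

(-15, -8, 16)


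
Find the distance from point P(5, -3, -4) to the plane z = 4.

distance = |a·x₀ + b·y₀ + c·z₀ - d| / √(a² + b² + c²)
  = |0·5 + 0·(-3) + 1·(-4) - 4| / √(0² + 0² + 1²)
  = |0 + 0 - 4 - 4| / √(0 + 0 + 1)
  = |-8| / √1
  = 8 / 1
  ≈ 8

8


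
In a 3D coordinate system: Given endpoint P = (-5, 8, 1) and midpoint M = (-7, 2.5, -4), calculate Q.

Q = 2M - P
  = (2·(-7) - (-5), 2·2.5 - 8, 2·(-4) - 1)
  = (-14 + 5, 5 - 8, -8 - 1)
  = (-9, -3, -9)

(-9, -3, -9)


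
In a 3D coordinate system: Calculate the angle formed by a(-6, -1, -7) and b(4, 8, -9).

a·b = (-6)·4 + (-1)·8 + (-7)·(-9) = -24 - 8 + 63 = 31
|a| = √((-6)² + (-1)² + (-7)²) = √86 ≈ 9.274
|b| = √(4² + 8² + (-9)²) = √161 ≈ 12.69
cos θ = (a·b)/(|a||b|) = 31/(9.274·12.69) ≈ 0.2635
θ = arccos(0.2635) ≈ 74.73°

74.73°


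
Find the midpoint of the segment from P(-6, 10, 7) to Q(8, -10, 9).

M = ((x₁+x₂)/2, (y₁+y₂)/2, (z₁+z₂)/2)
  = ((-6 + 8)/2, (10 - 10)/2, (7 + 9)/2)
  = (2/2, 0/2, 16/2)
  = (1, 0, 8)

(1, 0, 8)


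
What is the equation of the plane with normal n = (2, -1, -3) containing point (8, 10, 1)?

The plane through P with normal n = (a, b, c) satisfies n·(r - P) = 0,
i.e. ax + by + cz = a·x₀ + b·y₀ + c·z₀.
d = 2·8 + (-1)·10 + (-3)·1
  = 16 - 10 - 3
  = 3
Equation: 2x - y - 3z = 3

2x - y - 3z = 3


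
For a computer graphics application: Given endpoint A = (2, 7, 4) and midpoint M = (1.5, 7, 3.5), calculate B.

B = 2M - A
  = (2·1.5 - 2, 2·7 - 7, 2·3.5 - 4)
  = (3 - 2, 14 - 7, 7 - 4)
  = (1, 7, 3)

(1, 7, 3)


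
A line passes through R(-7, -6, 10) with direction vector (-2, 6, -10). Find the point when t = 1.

P(t) = R + t·d
  = (-7 + (-2)·1, -6 + 6·1, 10 + (-10)·1)
  = (-7 - 2, -6 + 6, 10 - 10)
  = (-9, 0, 0)

(-9, 0, 0)


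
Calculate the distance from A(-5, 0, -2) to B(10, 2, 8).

d = √[(x₂-x₁)² + (y₂-y₁)² + (z₂-z₁)²]
  = √[15² + 2² + 10²]
  = √[225 + 4 + 100]
  = √329
  ≈ 18.14

18.14


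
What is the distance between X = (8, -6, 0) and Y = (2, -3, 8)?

d = √[(x₂-x₁)² + (y₂-y₁)² + (z₂-z₁)²]
  = √[(-6)² + 3² + 8²]
  = √[36 + 9 + 64]
  = √109
  ≈ 10.44

10.44


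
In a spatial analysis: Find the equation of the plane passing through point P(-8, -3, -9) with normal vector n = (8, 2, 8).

The plane through P with normal n = (a, b, c) satisfies n·(r - P) = 0,
i.e. ax + by + cz = a·x₀ + b·y₀ + c·z₀.
d = 8·(-8) + 2·(-3) + 8·(-9)
  = -64 - 6 - 72
  = -142
Equation: 8x + 2y + 8z = -142

8x + 2y + 8z = -142


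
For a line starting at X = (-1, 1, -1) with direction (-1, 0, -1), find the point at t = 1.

P(t) = X + t·d
  = (-1 + (-1)·1, 1 + 0·1, -1 + (-1)·1)
  = (-1 - 1, 1 + 0, -1 - 1)
  = (-2, 1, -2)

(-2, 1, -2)


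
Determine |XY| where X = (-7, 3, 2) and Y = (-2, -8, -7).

d = √[(x₂-x₁)² + (y₂-y₁)² + (z₂-z₁)²]
  = √[5² + (-11)² + (-9)²]
  = √[25 + 121 + 81]
  = √227
  ≈ 15.07

15.07


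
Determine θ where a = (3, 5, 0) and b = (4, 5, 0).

a·b = 3·4 + 5·5 + 0·0 = 12 + 25 + 0 = 37
|a| = √(3² + 5² + 0²) = √34 ≈ 5.831
|b| = √(4² + 5² + 0²) = √41 ≈ 6.403
cos θ = (a·b)/(|a||b|) = 37/(5.831·6.403) ≈ 0.991
θ = arccos(0.991) ≈ 7.696°

7.696°


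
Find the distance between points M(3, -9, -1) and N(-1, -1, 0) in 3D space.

d = √[(x₂-x₁)² + (y₂-y₁)² + (z₂-z₁)²]
  = √[(-4)² + 8² + 1²]
  = √[16 + 64 + 1]
  = √81
  ≈ 9

9


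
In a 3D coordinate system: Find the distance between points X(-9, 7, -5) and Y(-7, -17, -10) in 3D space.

d = √[(x₂-x₁)² + (y₂-y₁)² + (z₂-z₁)²]
  = √[2² + (-24)² + (-5)²]
  = √[4 + 576 + 25]
  = √605
  ≈ 24.6

24.6


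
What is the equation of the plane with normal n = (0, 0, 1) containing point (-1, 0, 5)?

The plane through P with normal n = (a, b, c) satisfies n·(r - P) = 0,
i.e. ax + by + cz = a·x₀ + b·y₀ + c·z₀.
d = 0·(-1) + 0·0 + 1·5
  = 0 + 0 + 5
  = 5
Equation: z = 5

z = 5


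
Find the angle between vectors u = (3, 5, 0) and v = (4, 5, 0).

u·v = 3·4 + 5·5 + 0·0 = 12 + 25 + 0 = 37
|u| = √(3² + 5² + 0²) = √34 ≈ 5.831
|v| = √(4² + 5² + 0²) = √41 ≈ 6.403
cos θ = (u·v)/(|u||v|) = 37/(5.831·6.403) ≈ 0.991
θ = arccos(0.991) ≈ 7.696°

7.696°


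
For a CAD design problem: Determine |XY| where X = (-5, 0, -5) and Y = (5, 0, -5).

d = √[(x₂-x₁)² + (y₂-y₁)² + (z₂-z₁)²]
  = √[10² + 0² + 0²]
  = √[100 + 0 + 0]
  = √100
  ≈ 10

10


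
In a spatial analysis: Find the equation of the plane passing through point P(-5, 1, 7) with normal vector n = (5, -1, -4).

The plane through P with normal n = (a, b, c) satisfies n·(r - P) = 0,
i.e. ax + by + cz = a·x₀ + b·y₀ + c·z₀.
d = 5·(-5) + (-1)·1 + (-4)·7
  = -25 - 1 - 28
  = -54
Equation: 5x - y - 4z = -54

5x - y - 4z = -54


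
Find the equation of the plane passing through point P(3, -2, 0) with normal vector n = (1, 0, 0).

The plane through P with normal n = (a, b, c) satisfies n·(r - P) = 0,
i.e. ax + by + cz = a·x₀ + b·y₀ + c·z₀.
d = 1·3 + 0·(-2) + 0·0
  = 3 + 0 + 0
  = 3
Equation: x = 3

x = 3


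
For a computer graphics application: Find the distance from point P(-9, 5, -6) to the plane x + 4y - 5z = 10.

distance = |a·x₀ + b·y₀ + c·z₀ - d| / √(a² + b² + c²)
  = |1·(-9) + 4·5 + (-5)·(-6) - 10| / √(1² + 4² + (-5)²)
  = |-9 + 20 + 30 - 10| / √(1 + 16 + 25)
  = |31| / √42
  = 31 / 6.481
  ≈ 4.783

4.783


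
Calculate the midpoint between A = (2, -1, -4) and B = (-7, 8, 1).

M = ((x₁+x₂)/2, (y₁+y₂)/2, (z₁+z₂)/2)
  = ((2 - 7)/2, (-1 + 8)/2, (-4 + 1)/2)
  = (-5/2, 7/2, -3/2)
  = (-2.5, 3.5, -1.5)

(-2.5, 3.5, -1.5)


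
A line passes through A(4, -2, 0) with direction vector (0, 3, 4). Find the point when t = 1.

P(t) = A + t·d
  = (4 + 0·1, -2 + 3·1, 0 + 4·1)
  = (4 + 0, -2 + 3, 0 + 4)
  = (4, 1, 4)

(4, 1, 4)
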